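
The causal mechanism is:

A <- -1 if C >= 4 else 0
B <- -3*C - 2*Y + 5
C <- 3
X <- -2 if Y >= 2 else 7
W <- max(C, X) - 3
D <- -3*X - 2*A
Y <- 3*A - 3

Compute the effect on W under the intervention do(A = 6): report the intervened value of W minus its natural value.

-4

Under do(A=6), the mechanism A <- -1 if C >= 4 else 0 is discarded; A is fixed at 6.
Y = 3*A - 3  [with A=6]  = 15
X = -2 if Y >= 2 else 7  [with Y=15]  = -2
W = max(C, X) - 3  [with C=3, X=-2]  = 0
Without intervention: A = -1 if C >= 4 else 0  [with C=3]  = 0; Y = 3*A - 3  [with A=0]  = -3; X = -2 if Y >= 2 else 7  [with Y=-3]  = 7; W = max(C, X) - 3  [with C=3, X=7]  = 4.
Change = 0 − 4 = -4.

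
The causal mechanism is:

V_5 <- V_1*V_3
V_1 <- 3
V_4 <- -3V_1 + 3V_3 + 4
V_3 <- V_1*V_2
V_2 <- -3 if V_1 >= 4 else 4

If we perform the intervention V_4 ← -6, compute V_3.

Under do(V_4=-6), the mechanism V_4 <- -3V_1 + 3V_3 + 4 is discarded; V_4 is fixed at -6.
Since V_3 is not a descendant of the intervened variable, it is unaffected.
V_2 = -3 if V_1 >= 4 else 4  [with V_1=3]  = 4
V_3 = V_1*V_2  [with V_1=3, V_2=4]  = 12

12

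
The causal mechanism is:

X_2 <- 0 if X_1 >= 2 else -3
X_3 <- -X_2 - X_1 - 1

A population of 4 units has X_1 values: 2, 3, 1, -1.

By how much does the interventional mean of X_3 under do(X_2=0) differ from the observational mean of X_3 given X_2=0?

1.25

The intervention sets X_2=0 in all 4 units regardless of X_1. Recomputing X_3 per unit gives -3, -4, -2, 0; average -2.25.
Conditioning on X_2=0 selects the 2 unit(s) with X_1 ∈ {2, 3}. Their X_3 values: -3, -4. Mean = -3.5.
Difference = -2.25 − (-3.5) = 1.25.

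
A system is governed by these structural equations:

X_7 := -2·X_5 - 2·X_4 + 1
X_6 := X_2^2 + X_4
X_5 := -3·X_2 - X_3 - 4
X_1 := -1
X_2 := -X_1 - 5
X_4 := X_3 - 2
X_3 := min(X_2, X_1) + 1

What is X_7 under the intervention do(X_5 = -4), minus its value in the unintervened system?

30

Under do(X_5=-4), the mechanism X_5 := -3·X_2 - X_3 - 4 is discarded; X_5 is fixed at -4.
X_2 = -X_1 - 5  [with X_1=-1]  = -4
X_3 = min(X_2, X_1) + 1  [with X_2=-4, X_1=-1]  = -3
X_4 = X_3 - 2  [with X_3=-3]  = -5
X_7 = -2·X_5 - 2·X_4 + 1  [with X_5=-4, X_4=-5]  = 19
Without intervention: X_2 = -X_1 - 5  [with X_1=-1]  = -4; X_3 = min(X_2, X_1) + 1  [with X_2=-4, X_1=-1]  = -3; X_4 = X_3 - 2  [with X_3=-3]  = -5; X_5 = -3·X_2 - X_3 - 4  [with X_2=-4, X_3=-3]  = 11; X_7 = -2·X_5 - 2·X_4 + 1  [with X_5=11, X_4=-5]  = -11.
Change = 19 − (-11) = 30.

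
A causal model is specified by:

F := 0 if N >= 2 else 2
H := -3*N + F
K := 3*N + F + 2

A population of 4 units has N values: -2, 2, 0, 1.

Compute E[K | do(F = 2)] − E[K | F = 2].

1.75

The intervention sets F=2 in all 4 units regardless of N. Recomputing K per unit gives -2, 10, 4, 7; average 4.75.
Conditioning on F=2 selects the 3 unit(s) with N ∈ {-2, 0, 1}. Their K values: -2, 4, 7. Mean = 3.
Difference = 4.75 − 3 = 1.75.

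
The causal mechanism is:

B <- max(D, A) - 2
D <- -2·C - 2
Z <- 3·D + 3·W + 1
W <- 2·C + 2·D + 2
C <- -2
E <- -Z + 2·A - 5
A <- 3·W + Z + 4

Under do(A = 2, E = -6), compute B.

Under do(A = 2, E = -6), each intervened variable's structural equation is replaced by its fixed value.
D = -2·C - 2  [with C=-2]  = 2
B = max(D, A) - 2  [with D=2, A=2]  = 0

0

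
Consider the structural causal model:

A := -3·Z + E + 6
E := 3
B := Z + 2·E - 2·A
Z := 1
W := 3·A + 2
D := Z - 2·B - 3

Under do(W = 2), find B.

do(W=2) replaces the equation W := 3·A + 2 with the constant W = 2.
No directed path runs from W to B, so B keeps its natural value.
A = -3·Z + E + 6  [with Z=1, E=3]  = 6
B = Z + 2·E - 2·A  [with Z=1, E=3, A=6]  = -5

-5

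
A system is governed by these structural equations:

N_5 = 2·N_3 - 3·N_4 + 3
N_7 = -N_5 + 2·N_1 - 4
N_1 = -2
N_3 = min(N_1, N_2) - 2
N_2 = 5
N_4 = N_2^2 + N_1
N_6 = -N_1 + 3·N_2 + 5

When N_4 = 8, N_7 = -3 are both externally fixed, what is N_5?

Setting N_4 = 8, N_7 = -3 by intervention discards those variables' equations.
N_3 = min(N_1, N_2) - 2  [with N_1=-2, N_2=5]  = -4
N_5 = 2·N_3 - 3·N_4 + 3  [with N_3=-4, N_4=8]  = -29

-29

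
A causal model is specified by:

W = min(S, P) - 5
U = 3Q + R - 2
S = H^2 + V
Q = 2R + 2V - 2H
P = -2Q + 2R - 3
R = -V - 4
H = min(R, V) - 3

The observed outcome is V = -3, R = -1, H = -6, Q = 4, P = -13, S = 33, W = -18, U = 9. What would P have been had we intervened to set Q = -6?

Intervening sets Q = -6 and removes its equation (Q = 2R + 2V - 2H).
R = -V - 4  [with V=-3]  = -1
P = -2Q + 2R - 3  [with Q=-6, R=-1]  = 7

7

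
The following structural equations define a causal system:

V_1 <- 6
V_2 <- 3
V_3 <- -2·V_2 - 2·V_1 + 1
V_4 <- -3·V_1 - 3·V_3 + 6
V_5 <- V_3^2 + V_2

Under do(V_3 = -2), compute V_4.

The intervention breaks the incoming arrows to V_3: V_3 <- -2·V_2 - 2·V_1 + 1 no longer applies, and V_3 = -2.
V_4 = -3·V_1 - 3·V_3 + 6  [with V_1=6, V_3=-2]  = -6

-6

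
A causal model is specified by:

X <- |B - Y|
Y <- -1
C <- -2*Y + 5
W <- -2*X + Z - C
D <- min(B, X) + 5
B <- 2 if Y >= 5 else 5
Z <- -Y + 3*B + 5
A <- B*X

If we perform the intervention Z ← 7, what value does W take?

-12

Under do(Z=7), the mechanism Z <- -Y + 3*B + 5 is discarded; Z is fixed at 7.
B = 2 if Y >= 5 else 5  [with Y=-1]  = 5
X = |B - Y|  [with B=5, Y=-1]  = 6
C = -2*Y + 5  [with Y=-1]  = 7
W = -2*X + Z - C  [with X=6, Z=7, C=7]  = -12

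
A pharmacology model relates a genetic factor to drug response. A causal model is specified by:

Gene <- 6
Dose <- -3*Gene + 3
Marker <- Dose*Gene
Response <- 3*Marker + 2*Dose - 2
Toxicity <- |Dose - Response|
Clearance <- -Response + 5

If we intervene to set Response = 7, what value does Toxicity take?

22

Intervening sets Response = 7 and removes its equation (Response <- 3*Marker + 2*Dose - 2).
Dose = -3*Gene + 3  [with Gene=6]  = -15
Toxicity = |Dose - Response|  [with Dose=-15, Response=7]  = 22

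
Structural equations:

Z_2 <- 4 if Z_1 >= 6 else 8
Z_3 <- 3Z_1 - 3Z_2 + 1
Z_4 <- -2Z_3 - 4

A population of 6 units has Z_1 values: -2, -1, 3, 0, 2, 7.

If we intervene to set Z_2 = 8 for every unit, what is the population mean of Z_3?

The intervention sets Z_2=8 in all 6 units regardless of Z_1. Recomputing Z_3 per unit gives -29, -26, -14, -23, -17, -2; average -18.5.

-18.5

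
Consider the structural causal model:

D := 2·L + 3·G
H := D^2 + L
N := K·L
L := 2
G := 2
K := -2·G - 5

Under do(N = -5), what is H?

The intervention breaks the incoming arrows to N: N := K·L no longer applies, and N = -5.
Since H is not a descendant of the intervened variable, it is unaffected.
D = 2·L + 3·G  [with L=2, G=2]  = 10
H = D^2 + L  [with D=10, L=2]  = 102

102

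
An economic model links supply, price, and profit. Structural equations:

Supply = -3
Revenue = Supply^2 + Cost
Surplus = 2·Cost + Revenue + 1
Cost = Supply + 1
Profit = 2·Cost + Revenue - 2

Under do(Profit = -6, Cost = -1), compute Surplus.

The joint intervention fixes Profit = -6, Cost = -1, removing each variable's own equation.
Revenue = Supply^2 + Cost  [with Supply=-3, Cost=-1]  = 8
Surplus = 2·Cost + Revenue + 1  [with Cost=-1, Revenue=8]  = 7

7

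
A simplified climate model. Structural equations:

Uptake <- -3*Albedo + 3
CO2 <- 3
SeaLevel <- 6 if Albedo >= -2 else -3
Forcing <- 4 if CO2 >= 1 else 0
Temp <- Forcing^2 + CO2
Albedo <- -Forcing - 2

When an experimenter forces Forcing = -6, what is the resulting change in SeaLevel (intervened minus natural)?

do(Forcing=-6) replaces the equation Forcing <- 4 if CO2 >= 1 else 0 with the constant Forcing = -6.
Albedo = -Forcing - 2  [with Forcing=-6]  = 4
SeaLevel = 6 if Albedo >= -2 else -3  [with Albedo=4]  = 6
Without intervention: Forcing = 4 if CO2 >= 1 else 0  [with CO2=3]  = 4; Albedo = -Forcing - 2  [with Forcing=4]  = -6; SeaLevel = 6 if Albedo >= -2 else -3  [with Albedo=-6]  = -3.
Change = 6 − (-3) = 9.

9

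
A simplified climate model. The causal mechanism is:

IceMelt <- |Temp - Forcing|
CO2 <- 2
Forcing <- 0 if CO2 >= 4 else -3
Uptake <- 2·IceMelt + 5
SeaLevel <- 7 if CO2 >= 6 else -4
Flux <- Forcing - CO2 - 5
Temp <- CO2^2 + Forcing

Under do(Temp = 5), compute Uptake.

21

The intervention breaks the incoming arrows to Temp: Temp <- CO2^2 + Forcing no longer applies, and Temp = 5.
Forcing = 0 if CO2 >= 4 else -3  [with CO2=2]  = -3
IceMelt = |Temp - Forcing|  [with Temp=5, Forcing=-3]  = 8
Uptake = 2·IceMelt + 5  [with IceMelt=8]  = 21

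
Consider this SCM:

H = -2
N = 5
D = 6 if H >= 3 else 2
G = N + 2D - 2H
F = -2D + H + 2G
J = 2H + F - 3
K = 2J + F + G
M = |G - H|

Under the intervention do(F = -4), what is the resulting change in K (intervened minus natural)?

-72

Under do(F=-4), the mechanism F = -2D + H + 2G is discarded; F is fixed at -4.
D = 6 if H >= 3 else 2  [with H=-2]  = 2
G = N + 2D - 2H  [with N=5, D=2, H=-2]  = 13
J = 2H + F - 3  [with H=-2, F=-4]  = -11
K = 2J + F + G  [with J=-11, F=-4, G=13]  = -13
Without intervention: D = 6 if H >= 3 else 2  [with H=-2]  = 2; G = N + 2D - 2H  [with N=5, D=2, H=-2]  = 13; F = -2D + H + 2G  [with D=2, H=-2, G=13]  = 20; J = 2H + F - 3  [with H=-2, F=20]  = 13; K = 2J + F + G  [with J=13, F=20, G=13]  = 59.
Change = -13 − 59 = -72.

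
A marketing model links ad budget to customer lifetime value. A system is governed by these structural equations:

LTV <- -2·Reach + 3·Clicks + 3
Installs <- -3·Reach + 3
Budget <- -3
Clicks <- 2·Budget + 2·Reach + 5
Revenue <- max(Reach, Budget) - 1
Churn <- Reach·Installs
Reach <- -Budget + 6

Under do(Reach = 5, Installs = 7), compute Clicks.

9

The joint intervention fixes Reach = 5, Installs = 7, removing each variable's own equation.
Clicks = 2·Budget + 2·Reach + 5  [with Budget=-3, Reach=5]  = 9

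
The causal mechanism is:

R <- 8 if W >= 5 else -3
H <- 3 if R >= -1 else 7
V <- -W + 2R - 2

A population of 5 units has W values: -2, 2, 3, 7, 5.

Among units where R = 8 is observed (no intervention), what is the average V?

8

E[V|R=8] averages over only the 2 units with R=8 (W = 7, 5): V = 7, 9, mean 8.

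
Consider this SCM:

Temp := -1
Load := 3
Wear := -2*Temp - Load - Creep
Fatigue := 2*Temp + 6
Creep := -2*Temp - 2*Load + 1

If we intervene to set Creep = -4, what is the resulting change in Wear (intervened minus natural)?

The intervention breaks the incoming arrows to Creep: Creep := -2*Temp - 2*Load + 1 no longer applies, and Creep = -4.
Wear = -2*Temp - Load - Creep  [with Temp=-1, Load=3, Creep=-4]  = 3
Without intervention: Creep = -2*Temp - 2*Load + 1  [with Temp=-1, Load=3]  = -3; Wear = -2*Temp - Load - Creep  [with Temp=-1, Load=3, Creep=-3]  = 2.
Change = 3 − 2 = 1.

1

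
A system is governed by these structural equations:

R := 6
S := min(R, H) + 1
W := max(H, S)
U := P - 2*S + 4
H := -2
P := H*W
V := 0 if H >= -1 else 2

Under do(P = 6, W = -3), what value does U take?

12

Setting P = 6, W = -3 by intervention discards those variables' equations.
S = min(R, H) + 1  [with R=6, H=-2]  = -1
U = P - 2*S + 4  [with P=6, S=-1]  = 12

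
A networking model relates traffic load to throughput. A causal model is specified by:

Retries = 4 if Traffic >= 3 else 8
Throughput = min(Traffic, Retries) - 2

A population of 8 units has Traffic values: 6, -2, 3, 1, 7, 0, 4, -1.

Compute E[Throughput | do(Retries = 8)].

0.25

Every unit gets Retries=8 under the intervention. Throughput values become 4, -4, 1, -1, 5, -2, 2, -3; E[Throughput|do(Retries=8)] = 0.25.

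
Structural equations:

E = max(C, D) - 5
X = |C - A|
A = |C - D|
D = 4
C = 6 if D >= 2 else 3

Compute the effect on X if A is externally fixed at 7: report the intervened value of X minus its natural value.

-3

The intervention breaks the incoming arrows to A: A = |C - D| no longer applies, and A = 7.
C = 6 if D >= 2 else 3  [with D=4]  = 6
X = |C - A|  [with C=6, A=7]  = 1
Without intervention: C = 6 if D >= 2 else 3  [with D=4]  = 6; A = |C - D|  [with C=6, D=4]  = 2; X = |C - A|  [with C=6, A=2]  = 4.
Change = 1 − 4 = -3.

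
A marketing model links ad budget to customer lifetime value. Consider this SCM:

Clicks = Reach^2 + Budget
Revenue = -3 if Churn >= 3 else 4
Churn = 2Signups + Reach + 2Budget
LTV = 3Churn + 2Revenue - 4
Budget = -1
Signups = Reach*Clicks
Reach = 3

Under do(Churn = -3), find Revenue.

The intervention breaks the incoming arrows to Churn: Churn = 2Signups + Reach + 2Budget no longer applies, and Churn = -3.
Revenue = -3 if Churn >= 3 else 4  [with Churn=-3]  = 4

4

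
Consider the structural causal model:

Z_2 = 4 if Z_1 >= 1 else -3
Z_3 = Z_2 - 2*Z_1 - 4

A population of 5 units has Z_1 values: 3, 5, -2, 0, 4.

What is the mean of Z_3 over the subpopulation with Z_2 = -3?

Observing Z_2=-3 restricts to units where Z_2's equation naturally yields -3: Z_1 ∈ {-2, 0}. In that subpopulation Z_3 = -3, -7, mean -5.

-5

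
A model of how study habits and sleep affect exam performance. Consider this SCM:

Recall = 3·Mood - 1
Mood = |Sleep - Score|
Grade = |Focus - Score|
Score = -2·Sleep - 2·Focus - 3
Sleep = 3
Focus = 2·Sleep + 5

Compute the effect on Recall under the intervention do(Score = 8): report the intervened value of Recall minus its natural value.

-87

do(Score=8) replaces the equation Score = -2·Sleep - 2·Focus - 3 with the constant Score = 8.
Mood = |Sleep - Score|  [with Sleep=3, Score=8]  = 5
Recall = 3·Mood - 1  [with Mood=5]  = 14
Without intervention: Focus = 2·Sleep + 5  [with Sleep=3]  = 11; Score = -2·Sleep - 2·Focus - 3  [with Sleep=3, Focus=11]  = -31; Mood = |Sleep - Score|  [with Sleep=3, Score=-31]  = 34; Recall = 3·Mood - 1  [with Mood=34]  = 101.
Change = 14 − 101 = -87.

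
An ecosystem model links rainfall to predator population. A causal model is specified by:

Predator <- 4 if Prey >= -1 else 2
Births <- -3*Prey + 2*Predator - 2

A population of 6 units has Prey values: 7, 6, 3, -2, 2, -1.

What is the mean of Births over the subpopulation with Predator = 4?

-4.2

Conditioning on Predator=4 selects the 5 unit(s) with Prey ∈ {7, 6, 3, 2, -1}. Their Births values: -15, -12, -3, 0, 9. Mean = -4.2.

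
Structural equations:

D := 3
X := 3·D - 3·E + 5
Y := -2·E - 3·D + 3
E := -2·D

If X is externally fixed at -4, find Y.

6

Under do(X=-4), the mechanism X := 3·D - 3·E + 5 is discarded; X is fixed at -4.
Since Y is not a descendant of the intervened variable, it is unaffected.
E = -2·D  [with D=3]  = -6
Y = -2·E - 3·D + 3  [with E=-6, D=3]  = 6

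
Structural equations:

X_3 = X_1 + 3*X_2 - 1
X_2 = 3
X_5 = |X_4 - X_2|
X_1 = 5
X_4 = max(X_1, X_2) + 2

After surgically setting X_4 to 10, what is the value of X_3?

13

Under do(X_4=10), the mechanism X_4 = max(X_1, X_2) + 2 is discarded; X_4 is fixed at 10.
Since X_3 is not a descendant of the intervened variable, it is unaffected.
X_3 = X_1 + 3*X_2 - 1  [with X_1=5, X_2=3]  = 13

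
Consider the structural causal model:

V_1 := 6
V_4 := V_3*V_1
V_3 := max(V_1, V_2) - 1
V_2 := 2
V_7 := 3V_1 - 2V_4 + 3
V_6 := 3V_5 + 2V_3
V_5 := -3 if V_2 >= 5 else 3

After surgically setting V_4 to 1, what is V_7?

The intervention breaks the incoming arrows to V_4: V_4 := V_3*V_1 no longer applies, and V_4 = 1.
V_7 = 3V_1 - 2V_4 + 3  [with V_1=6, V_4=1]  = 19

19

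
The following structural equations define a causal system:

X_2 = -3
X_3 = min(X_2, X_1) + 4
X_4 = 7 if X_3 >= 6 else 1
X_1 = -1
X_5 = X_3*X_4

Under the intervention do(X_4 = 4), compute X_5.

Intervening sets X_4 = 4 and removes its equation (X_4 = 7 if X_3 >= 6 else 1).
X_3 = min(X_2, X_1) + 4  [with X_2=-3, X_1=-1]  = 1
X_5 = X_3*X_4  [with X_3=1, X_4=4]  = 4

4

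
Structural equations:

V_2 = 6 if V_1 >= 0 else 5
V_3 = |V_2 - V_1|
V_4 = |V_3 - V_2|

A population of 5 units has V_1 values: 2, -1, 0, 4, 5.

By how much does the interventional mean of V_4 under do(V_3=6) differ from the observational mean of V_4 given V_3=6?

The intervention sets V_3=6 in all 5 units regardless of V_1. Recomputing V_4 per unit gives 0, 1, 0, 0, 0; average 0.2.
Observing V_3=6 restricts to units where V_3's equation naturally yields 6: V_1 ∈ {-1, 0}. In that subpopulation V_4 = 1, 0, mean 0.5.
Difference = 0.2 − 0.5 = -0.3.

-0.3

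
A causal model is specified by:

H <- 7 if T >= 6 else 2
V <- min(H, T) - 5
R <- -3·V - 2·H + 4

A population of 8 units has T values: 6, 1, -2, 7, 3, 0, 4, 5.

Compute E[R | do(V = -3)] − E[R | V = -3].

-2.5

The intervention sets V=-3 in all 8 units regardless of T. Recomputing R per unit gives -1, 9, 9, -1, 9, 9, 9, 9; average 6.5.
Conditioning on V=-3 selects the 3 unit(s) with T ∈ {3, 4, 5}. Their R values: 9, 9, 9. Mean = 9.
Difference = 6.5 − 9 = -2.5.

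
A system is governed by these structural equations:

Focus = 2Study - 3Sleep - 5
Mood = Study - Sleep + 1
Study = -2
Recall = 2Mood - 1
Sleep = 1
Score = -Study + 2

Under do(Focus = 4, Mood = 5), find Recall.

9

Setting Focus = 4, Mood = 5 by intervention discards those variables' equations.
Recall = 2Mood - 1  [with Mood=5]  = 9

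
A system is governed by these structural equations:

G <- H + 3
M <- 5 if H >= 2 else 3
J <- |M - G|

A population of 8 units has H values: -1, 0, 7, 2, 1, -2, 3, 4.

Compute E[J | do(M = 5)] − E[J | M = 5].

Every unit gets M=5 under the intervention. J values become 3, 2, 5, 0, 1, 4, 1, 2; E[J|do(M=5)] = 2.25.
Observing M=5 restricts to units where M's equation naturally yields 5: H ∈ {7, 2, 3, 4}. In that subpopulation J = 5, 0, 1, 2, mean 2.
Difference = 2.25 − 2 = 0.25.

0.25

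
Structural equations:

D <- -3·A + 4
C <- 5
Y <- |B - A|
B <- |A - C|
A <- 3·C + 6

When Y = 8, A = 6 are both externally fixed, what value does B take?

Setting Y = 8, A = 6 by intervention discards those variables' equations.
B = |A - C|  [with A=6, C=5]  = 1

1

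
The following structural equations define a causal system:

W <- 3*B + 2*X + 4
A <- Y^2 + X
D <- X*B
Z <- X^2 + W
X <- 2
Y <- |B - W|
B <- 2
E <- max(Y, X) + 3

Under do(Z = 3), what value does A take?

146

The intervention breaks the incoming arrows to Z: Z <- X^2 + W no longer applies, and Z = 3.
No directed path runs from Z to A, so A keeps its natural value.
W = 3*B + 2*X + 4  [with B=2, X=2]  = 14
Y = |B - W|  [with B=2, W=14]  = 12
A = Y^2 + X  [with Y=12, X=2]  = 146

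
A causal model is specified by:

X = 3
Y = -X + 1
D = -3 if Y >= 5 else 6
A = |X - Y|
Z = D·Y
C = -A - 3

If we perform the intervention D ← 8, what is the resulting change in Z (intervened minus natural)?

do(D=8) replaces the equation D = -3 if Y >= 5 else 6 with the constant D = 8.
Y = -X + 1  [with X=3]  = -2
Z = D·Y  [with D=8, Y=-2]  = -16
Without intervention: Y = -X + 1  [with X=3]  = -2; D = -3 if Y >= 5 else 6  [with Y=-2]  = 6; Z = D·Y  [with D=6, Y=-2]  = -12.
Change = -16 − (-12) = -4.

-4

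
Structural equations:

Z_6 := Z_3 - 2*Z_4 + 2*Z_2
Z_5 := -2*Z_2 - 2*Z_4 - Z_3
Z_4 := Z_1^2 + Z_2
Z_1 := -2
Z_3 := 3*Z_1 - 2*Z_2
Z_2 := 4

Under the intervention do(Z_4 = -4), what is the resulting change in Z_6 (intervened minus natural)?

Under do(Z_4=-4), the mechanism Z_4 := Z_1^2 + Z_2 is discarded; Z_4 is fixed at -4.
Z_3 = 3*Z_1 - 2*Z_2  [with Z_1=-2, Z_2=4]  = -14
Z_6 = Z_3 - 2*Z_4 + 2*Z_2  [with Z_3=-14, Z_4=-4, Z_2=4]  = 2
Without intervention: Z_3 = 3*Z_1 - 2*Z_2  [with Z_1=-2, Z_2=4]  = -14; Z_4 = Z_1^2 + Z_2  [with Z_1=-2, Z_2=4]  = 8; Z_6 = Z_3 - 2*Z_4 + 2*Z_2  [with Z_3=-14, Z_4=8, Z_2=4]  = -22.
Change = 2 − (-22) = 24.

24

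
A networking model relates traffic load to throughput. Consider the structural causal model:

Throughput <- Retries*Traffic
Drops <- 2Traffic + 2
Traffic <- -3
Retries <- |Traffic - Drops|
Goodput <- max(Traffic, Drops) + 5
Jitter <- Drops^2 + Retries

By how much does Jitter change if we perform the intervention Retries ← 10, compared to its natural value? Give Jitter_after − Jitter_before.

9

The intervention breaks the incoming arrows to Retries: Retries <- |Traffic - Drops| no longer applies, and Retries = 10.
Drops = 2Traffic + 2  [with Traffic=-3]  = -4
Jitter = Drops^2 + Retries  [with Drops=-4, Retries=10]  = 26
Without intervention: Drops = 2Traffic + 2  [with Traffic=-3]  = -4; Retries = |Traffic - Drops|  [with Traffic=-3, Drops=-4]  = 1; Jitter = Drops^2 + Retries  [with Drops=-4, Retries=1]  = 17.
Change = 26 − 17 = 9.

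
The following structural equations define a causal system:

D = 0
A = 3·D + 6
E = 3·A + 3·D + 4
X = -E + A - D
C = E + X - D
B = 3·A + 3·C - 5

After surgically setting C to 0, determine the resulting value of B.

13

The intervention breaks the incoming arrows to C: C = E + X - D no longer applies, and C = 0.
A = 3·D + 6  [with D=0]  = 6
B = 3·A + 3·C - 5  [with A=6, C=0]  = 13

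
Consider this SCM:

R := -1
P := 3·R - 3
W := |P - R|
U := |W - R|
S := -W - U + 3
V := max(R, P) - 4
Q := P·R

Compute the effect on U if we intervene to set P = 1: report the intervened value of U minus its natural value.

-3

Under do(P=1), the mechanism P := 3·R - 3 is discarded; P is fixed at 1.
W = |P - R|  [with P=1, R=-1]  = 2
U = |W - R|  [with W=2, R=-1]  = 3
Without intervention: P = 3·R - 3  [with R=-1]  = -6; W = |P - R|  [with P=-6, R=-1]  = 5; U = |W - R|  [with W=5, R=-1]  = 6.
Change = 3 − 6 = -3.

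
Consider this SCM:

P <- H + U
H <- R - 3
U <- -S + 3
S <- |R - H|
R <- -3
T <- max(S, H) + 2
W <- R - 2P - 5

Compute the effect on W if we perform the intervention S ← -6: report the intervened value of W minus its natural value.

The intervention breaks the incoming arrows to S: S <- |R - H| no longer applies, and S = -6.
H = R - 3  [with R=-3]  = -6
U = -S + 3  [with S=-6]  = 9
P = H + U  [with H=-6, U=9]  = 3
W = R - 2P - 5  [with R=-3, P=3]  = -14
Without intervention: H = R - 3  [with R=-3]  = -6; S = |R - H|  [with R=-3, H=-6]  = 3; U = -S + 3  [with S=3]  = 0; P = H + U  [with H=-6, U=0]  = -6; W = R - 2P - 5  [with R=-3, P=-6]  = 4.
Change = -14 − 4 = -18.

-18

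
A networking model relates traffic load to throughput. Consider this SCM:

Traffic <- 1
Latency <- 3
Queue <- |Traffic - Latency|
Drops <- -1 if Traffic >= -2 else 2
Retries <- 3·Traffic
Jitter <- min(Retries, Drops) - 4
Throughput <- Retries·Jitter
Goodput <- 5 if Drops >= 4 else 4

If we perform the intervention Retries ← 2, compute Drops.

-1

The intervention breaks the incoming arrows to Retries: Retries <- 3·Traffic no longer applies, and Retries = 2.
Since Drops is not a descendant of the intervened variable, it is unaffected.
Drops = -1 if Traffic >= -2 else 2  [with Traffic=1]  = -1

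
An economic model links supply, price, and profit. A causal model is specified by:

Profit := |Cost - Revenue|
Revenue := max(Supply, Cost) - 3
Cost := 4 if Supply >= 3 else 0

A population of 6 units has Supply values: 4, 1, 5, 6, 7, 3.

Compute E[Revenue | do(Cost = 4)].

2

Under do(Cost=4), Cost's equation is replaced by Cost=4 for every unit. Per-unit Revenue: 1, 1, 2, 3, 4, 1. Mean = 2.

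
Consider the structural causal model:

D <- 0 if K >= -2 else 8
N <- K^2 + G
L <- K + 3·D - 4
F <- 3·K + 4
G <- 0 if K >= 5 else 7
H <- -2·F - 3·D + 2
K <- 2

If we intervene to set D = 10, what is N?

11

do(D=10) replaces the equation D <- 0 if K >= -2 else 8 with the constant D = 10.
N is not downstream of the intervention, so its value is determined by the original equations.
G = 0 if K >= 5 else 7  [with K=2]  = 7
N = K^2 + G  [with K=2, G=7]  = 11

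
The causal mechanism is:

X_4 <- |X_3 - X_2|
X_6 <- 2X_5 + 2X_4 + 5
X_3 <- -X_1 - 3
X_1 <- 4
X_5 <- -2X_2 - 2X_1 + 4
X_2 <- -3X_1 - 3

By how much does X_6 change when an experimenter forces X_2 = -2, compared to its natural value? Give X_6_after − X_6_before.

-58

Under do(X_2=-2), the mechanism X_2 <- -3X_1 - 3 is discarded; X_2 is fixed at -2.
X_3 = -X_1 - 3  [with X_1=4]  = -7
X_4 = |X_3 - X_2|  [with X_3=-7, X_2=-2]  = 5
X_5 = -2X_2 - 2X_1 + 4  [with X_2=-2, X_1=4]  = 0
X_6 = 2X_5 + 2X_4 + 5  [with X_5=0, X_4=5]  = 15
Without intervention: X_2 = -3X_1 - 3  [with X_1=4]  = -15; X_3 = -X_1 - 3  [with X_1=4]  = -7; X_4 = |X_3 - X_2|  [with X_3=-7, X_2=-15]  = 8; X_5 = -2X_2 - 2X_1 + 4  [with X_2=-15, X_1=4]  = 26; X_6 = 2X_5 + 2X_4 + 5  [with X_5=26, X_4=8]  = 73.
Change = 15 − 73 = -58.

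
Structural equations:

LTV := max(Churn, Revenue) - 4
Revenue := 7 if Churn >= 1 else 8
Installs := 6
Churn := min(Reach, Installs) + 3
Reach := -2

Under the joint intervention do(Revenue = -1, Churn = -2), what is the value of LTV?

The joint intervention fixes Revenue = -1, Churn = -2, removing each variable's own equation.
LTV = max(Churn, Revenue) - 4  [with Churn=-2, Revenue=-1]  = -5

-5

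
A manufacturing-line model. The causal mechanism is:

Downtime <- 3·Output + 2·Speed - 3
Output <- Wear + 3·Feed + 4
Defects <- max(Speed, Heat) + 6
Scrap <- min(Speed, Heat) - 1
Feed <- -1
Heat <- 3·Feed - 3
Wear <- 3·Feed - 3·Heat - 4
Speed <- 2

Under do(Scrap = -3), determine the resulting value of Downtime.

Intervening sets Scrap = -3 and removes its equation (Scrap <- min(Speed, Heat) - 1).
Downtime is not downstream of the intervention, so its value is determined by the original equations.
Heat = 3·Feed - 3  [with Feed=-1]  = -6
Wear = 3·Feed - 3·Heat - 4  [with Feed=-1, Heat=-6]  = 11
Output = Wear + 3·Feed + 4  [with Wear=11, Feed=-1]  = 12
Downtime = 3·Output + 2·Speed - 3  [with Output=12, Speed=2]  = 37

37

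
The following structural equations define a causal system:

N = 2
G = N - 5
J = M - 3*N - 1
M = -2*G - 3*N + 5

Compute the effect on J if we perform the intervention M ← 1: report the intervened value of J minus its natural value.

The intervention breaks the incoming arrows to M: M = -2*G - 3*N + 5 no longer applies, and M = 1.
J = M - 3*N - 1  [with M=1, N=2]  = -6
Without intervention: G = N - 5  [with N=2]  = -3; M = -2*G - 3*N + 5  [with G=-3, N=2]  = 5; J = M - 3*N - 1  [with M=5, N=2]  = -2.
Change = -6 − (-2) = -4.

-4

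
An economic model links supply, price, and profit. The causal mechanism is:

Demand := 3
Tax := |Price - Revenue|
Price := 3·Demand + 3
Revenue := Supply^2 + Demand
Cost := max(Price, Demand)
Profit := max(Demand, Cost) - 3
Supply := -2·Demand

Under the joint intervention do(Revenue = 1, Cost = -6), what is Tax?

11

Setting Revenue = 1, Cost = -6 by intervention discards those variables' equations.
Price = 3·Demand + 3  [with Demand=3]  = 12
Tax = |Price - Revenue|  [with Price=12, Revenue=1]  = 11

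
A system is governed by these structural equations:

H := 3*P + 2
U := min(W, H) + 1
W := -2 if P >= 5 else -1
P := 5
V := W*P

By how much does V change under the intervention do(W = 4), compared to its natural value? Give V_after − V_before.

30

do(W=4) replaces the equation W := -2 if P >= 5 else -1 with the constant W = 4.
V = W*P  [with W=4, P=5]  = 20
Without intervention: W = -2 if P >= 5 else -1  [with P=5]  = -2; V = W*P  [with W=-2, P=5]  = -10.
Change = 20 − (-10) = 30.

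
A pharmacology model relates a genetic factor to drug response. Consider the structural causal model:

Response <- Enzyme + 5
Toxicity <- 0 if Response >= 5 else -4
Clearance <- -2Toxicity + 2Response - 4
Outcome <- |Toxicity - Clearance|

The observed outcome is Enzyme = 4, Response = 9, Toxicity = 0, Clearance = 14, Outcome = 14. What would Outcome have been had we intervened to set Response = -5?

do(Response=-5) replaces the equation Response <- Enzyme + 5 with the constant Response = -5.
Toxicity = 0 if Response >= 5 else -4  [with Response=-5]  = -4
Clearance = -2Toxicity + 2Response - 4  [with Toxicity=-4, Response=-5]  = -6
Outcome = |Toxicity - Clearance|  [with Toxicity=-4, Clearance=-6]  = 2

2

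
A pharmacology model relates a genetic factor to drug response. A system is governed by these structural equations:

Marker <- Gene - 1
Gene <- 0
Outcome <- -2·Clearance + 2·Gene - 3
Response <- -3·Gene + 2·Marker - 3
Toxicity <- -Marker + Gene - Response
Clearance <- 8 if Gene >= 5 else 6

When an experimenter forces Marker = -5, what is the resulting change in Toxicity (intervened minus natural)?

12

Under do(Marker=-5), the mechanism Marker <- Gene - 1 is discarded; Marker is fixed at -5.
Response = -3·Gene + 2·Marker - 3  [with Gene=0, Marker=-5]  = -13
Toxicity = -Marker + Gene - Response  [with Marker=-5, Gene=0, Response=-13]  = 18
Without intervention: Marker = Gene - 1  [with Gene=0]  = -1; Response = -3·Gene + 2·Marker - 3  [with Gene=0, Marker=-1]  = -5; Toxicity = -Marker + Gene - Response  [with Marker=-1, Gene=0, Response=-5]  = 6.
Change = 18 − 6 = 12.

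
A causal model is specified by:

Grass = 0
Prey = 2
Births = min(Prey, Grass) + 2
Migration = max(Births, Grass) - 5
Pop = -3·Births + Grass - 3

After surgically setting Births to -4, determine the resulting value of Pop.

9

do(Births=-4) replaces the equation Births = min(Prey, Grass) + 2 with the constant Births = -4.
Pop = -3·Births + Grass - 3  [with Births=-4, Grass=0]  = 9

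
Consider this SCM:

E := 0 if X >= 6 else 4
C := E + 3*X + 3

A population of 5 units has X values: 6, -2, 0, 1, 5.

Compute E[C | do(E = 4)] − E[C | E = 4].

Under do(E=4), E's equation is replaced by E=4 for every unit. Per-unit C: 25, 1, 7, 10, 22. Mean = 13.
E[C|E=4] averages over only the 4 units with E=4 (X = -2, 0, 1, 5): C = 1, 7, 10, 22, mean 10.
Difference = 13 − 10 = 3.

3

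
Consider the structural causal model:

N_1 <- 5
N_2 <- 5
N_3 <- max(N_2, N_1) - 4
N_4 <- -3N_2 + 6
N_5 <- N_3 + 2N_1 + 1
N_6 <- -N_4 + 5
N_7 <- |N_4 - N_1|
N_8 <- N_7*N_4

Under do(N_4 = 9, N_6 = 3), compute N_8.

Under do(N_4 = 9, N_6 = 3), each intervened variable's structural equation is replaced by its fixed value.
N_7 = |N_4 - N_1|  [with N_4=9, N_1=5]  = 4
N_8 = N_7*N_4  [with N_7=4, N_4=9]  = 36

36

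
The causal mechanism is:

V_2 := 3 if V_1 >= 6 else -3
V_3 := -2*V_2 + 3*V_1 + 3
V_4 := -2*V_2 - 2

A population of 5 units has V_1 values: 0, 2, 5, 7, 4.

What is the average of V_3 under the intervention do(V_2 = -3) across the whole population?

Every unit gets V_2=-3 under the intervention. V_3 values become 9, 15, 24, 30, 21; E[V_3|do(V_2=-3)] = 19.8.

19.8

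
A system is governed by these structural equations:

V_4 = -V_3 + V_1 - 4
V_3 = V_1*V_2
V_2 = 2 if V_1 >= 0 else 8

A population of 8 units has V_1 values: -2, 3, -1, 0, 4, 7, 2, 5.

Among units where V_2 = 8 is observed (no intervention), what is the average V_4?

6.5

Conditioning on V_2=8 selects the 2 unit(s) with V_1 ∈ {-2, -1}. Their V_4 values: 10, 3. Mean = 6.5.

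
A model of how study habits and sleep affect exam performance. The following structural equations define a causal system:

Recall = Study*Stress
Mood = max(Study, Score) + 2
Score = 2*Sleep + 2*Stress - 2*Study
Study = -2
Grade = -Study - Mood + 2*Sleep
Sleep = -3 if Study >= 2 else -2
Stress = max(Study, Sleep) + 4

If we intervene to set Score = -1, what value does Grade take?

The intervention breaks the incoming arrows to Score: Score = 2*Sleep + 2*Stress - 2*Study no longer applies, and Score = -1.
Sleep = -3 if Study >= 2 else -2  [with Study=-2]  = -2
Mood = max(Study, Score) + 2  [with Study=-2, Score=-1]  = 1
Grade = -Study - Mood + 2*Sleep  [with Study=-2, Mood=1, Sleep=-2]  = -3

-3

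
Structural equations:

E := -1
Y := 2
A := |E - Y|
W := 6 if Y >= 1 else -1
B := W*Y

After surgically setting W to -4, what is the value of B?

Intervening sets W = -4 and removes its equation (W := 6 if Y >= 1 else -1).
B = W*Y  [with W=-4, Y=2]  = -8

-8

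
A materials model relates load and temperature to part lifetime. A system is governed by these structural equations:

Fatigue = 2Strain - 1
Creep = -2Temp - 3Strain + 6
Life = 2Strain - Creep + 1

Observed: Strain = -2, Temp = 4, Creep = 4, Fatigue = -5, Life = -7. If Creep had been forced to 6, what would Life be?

do(Creep=6) replaces the equation Creep = -2Temp - 3Strain + 6 with the constant Creep = 6.
Life = 2Strain - Creep + 1  [with Strain=-2, Creep=6]  = -9

-9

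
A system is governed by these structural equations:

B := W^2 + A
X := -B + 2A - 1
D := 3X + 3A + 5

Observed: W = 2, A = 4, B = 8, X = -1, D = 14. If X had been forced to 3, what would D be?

Intervening sets X = 3 and removes its equation (X := -B + 2A - 1).
D = 3X + 3A + 5  [with X=3, A=4]  = 26

26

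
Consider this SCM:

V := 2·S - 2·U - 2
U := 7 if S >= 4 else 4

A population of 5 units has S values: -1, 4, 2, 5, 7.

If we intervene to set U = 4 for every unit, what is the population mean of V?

do(U=4) breaks U's dependence on S. With U=4 fixed, V across the units is -12, -2, -6, 0, 4, mean -3.2.

-3.2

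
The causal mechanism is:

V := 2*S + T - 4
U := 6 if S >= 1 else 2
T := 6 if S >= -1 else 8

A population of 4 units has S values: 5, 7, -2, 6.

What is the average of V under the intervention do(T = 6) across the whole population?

do(T=6) breaks T's dependence on S. With T=6 fixed, V across the units is 12, 16, -2, 14, mean 10.

10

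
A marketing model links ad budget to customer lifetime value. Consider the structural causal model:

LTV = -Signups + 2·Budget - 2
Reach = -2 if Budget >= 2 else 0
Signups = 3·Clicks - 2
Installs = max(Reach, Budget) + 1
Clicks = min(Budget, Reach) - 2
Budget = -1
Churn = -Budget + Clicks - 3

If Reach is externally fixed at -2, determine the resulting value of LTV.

10

Under do(Reach=-2), the mechanism Reach = -2 if Budget >= 2 else 0 is discarded; Reach is fixed at -2.
Clicks = min(Budget, Reach) - 2  [with Budget=-1, Reach=-2]  = -4
Signups = 3·Clicks - 2  [with Clicks=-4]  = -14
LTV = -Signups + 2·Budget - 2  [with Signups=-14, Budget=-1]  = 10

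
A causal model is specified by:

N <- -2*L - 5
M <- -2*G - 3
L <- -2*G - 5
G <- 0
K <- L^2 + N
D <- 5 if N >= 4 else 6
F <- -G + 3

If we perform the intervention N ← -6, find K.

19

Intervening sets N = -6 and removes its equation (N <- -2*L - 5).
L = -2*G - 5  [with G=0]  = -5
K = L^2 + N  [with L=-5, N=-6]  = 19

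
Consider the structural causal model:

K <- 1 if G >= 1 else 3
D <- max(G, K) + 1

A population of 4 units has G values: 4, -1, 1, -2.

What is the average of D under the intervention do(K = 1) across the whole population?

do(K=1) breaks K's dependence on G. With K=1 fixed, D across the units is 5, 2, 2, 2, mean 2.75.

2.75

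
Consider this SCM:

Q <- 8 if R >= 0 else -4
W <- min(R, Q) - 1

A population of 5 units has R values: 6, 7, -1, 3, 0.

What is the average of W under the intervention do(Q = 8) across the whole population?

Under do(Q=8), Q's equation is replaced by Q=8 for every unit. Per-unit W: 5, 6, -2, 2, -1. Mean = 2.

2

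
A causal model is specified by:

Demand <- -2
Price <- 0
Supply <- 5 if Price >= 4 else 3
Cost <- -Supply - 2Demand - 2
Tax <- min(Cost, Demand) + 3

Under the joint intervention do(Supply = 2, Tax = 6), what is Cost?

The joint intervention fixes Supply = 2, Tax = 6, removing each variable's own equation.
Cost = -Supply - 2Demand - 2  [with Supply=2, Demand=-2]  = 0

0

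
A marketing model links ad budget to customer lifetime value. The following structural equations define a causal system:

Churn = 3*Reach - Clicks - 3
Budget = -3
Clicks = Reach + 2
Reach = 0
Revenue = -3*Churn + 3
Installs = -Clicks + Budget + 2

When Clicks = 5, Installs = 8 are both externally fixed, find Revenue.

Setting Clicks = 5, Installs = 8 by intervention discards those variables' equations.
Churn = 3*Reach - Clicks - 3  [with Reach=0, Clicks=5]  = -8
Revenue = -3*Churn + 3  [with Churn=-8]  = 27

27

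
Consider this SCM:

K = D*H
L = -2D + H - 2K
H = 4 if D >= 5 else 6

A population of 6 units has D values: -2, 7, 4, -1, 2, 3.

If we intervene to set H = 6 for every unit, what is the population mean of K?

do(H=6) breaks H's dependence on D. With H=6 fixed, K across the units is -12, 42, 24, -6, 12, 18, mean 13.

13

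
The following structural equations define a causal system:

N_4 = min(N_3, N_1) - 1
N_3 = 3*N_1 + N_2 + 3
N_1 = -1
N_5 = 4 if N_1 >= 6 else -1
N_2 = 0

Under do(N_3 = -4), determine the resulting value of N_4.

The intervention breaks the incoming arrows to N_3: N_3 = 3*N_1 + N_2 + 3 no longer applies, and N_3 = -4.
N_4 = min(N_3, N_1) - 1  [with N_3=-4, N_1=-1]  = -5

-5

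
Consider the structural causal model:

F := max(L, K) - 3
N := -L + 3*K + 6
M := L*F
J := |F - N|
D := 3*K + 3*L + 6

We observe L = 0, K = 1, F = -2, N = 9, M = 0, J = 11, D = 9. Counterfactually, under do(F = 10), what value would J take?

The intervention breaks the incoming arrows to F: F := max(L, K) - 3 no longer applies, and F = 10.
N = -L + 3*K + 6  [with L=0, K=1]  = 9
J = |F - N|  [with F=10, N=9]  = 1

1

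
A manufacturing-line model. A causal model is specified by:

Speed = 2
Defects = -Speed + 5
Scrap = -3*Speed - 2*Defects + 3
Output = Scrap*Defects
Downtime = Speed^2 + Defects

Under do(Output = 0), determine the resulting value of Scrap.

-9

Under do(Output=0), the mechanism Output = Scrap*Defects is discarded; Output is fixed at 0.
Since Scrap is not a descendant of the intervened variable, it is unaffected.
Defects = -Speed + 5  [with Speed=2]  = 3
Scrap = -3*Speed - 2*Defects + 3  [with Speed=2, Defects=3]  = -9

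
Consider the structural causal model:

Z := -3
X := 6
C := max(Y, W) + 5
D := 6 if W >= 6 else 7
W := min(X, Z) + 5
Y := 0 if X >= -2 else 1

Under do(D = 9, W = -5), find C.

Setting D = 9, W = -5 by intervention discards those variables' equations.
Y = 0 if X >= -2 else 1  [with X=6]  = 0
C = max(Y, W) + 5  [with Y=0, W=-5]  = 5

5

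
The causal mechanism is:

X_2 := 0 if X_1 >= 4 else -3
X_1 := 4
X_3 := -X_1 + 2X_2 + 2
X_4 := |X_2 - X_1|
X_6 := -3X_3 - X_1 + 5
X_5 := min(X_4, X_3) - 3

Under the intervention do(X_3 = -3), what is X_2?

Under do(X_3=-3), the mechanism X_3 := -X_1 + 2X_2 + 2 is discarded; X_3 is fixed at -3.
Since X_2 is not a descendant of the intervened variable, it is unaffected.
X_2 = 0 if X_1 >= 4 else -3  [with X_1=4]  = 0

0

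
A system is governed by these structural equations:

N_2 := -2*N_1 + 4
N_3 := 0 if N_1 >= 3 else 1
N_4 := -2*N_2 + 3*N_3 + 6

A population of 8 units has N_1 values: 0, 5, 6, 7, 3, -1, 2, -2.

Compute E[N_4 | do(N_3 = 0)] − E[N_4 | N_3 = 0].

-11

The intervention sets N_3=0 in all 8 units regardless of N_1. Recomputing N_4 per unit gives -2, 18, 22, 26, 10, -6, 6, -10; average 8.
Observing N_3=0 restricts to units where N_3's equation naturally yields 0: N_1 ∈ {5, 6, 7, 3}. In that subpopulation N_4 = 18, 22, 26, 10, mean 19.
Difference = 8 − 19 = -11.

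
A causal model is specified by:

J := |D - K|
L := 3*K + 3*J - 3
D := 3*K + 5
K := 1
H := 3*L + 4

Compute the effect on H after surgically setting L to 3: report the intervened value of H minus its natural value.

Intervening sets L = 3 and removes its equation (L := 3*K + 3*J - 3).
H = 3*L + 4  [with L=3]  = 13
Without intervention: D = 3*K + 5  [with K=1]  = 8; J = |D - K|  [with D=8, K=1]  = 7; L = 3*K + 3*J - 3  [with K=1, J=7]  = 21; H = 3*L + 4  [with L=21]  = 67.
Change = 13 − 67 = -54.

-54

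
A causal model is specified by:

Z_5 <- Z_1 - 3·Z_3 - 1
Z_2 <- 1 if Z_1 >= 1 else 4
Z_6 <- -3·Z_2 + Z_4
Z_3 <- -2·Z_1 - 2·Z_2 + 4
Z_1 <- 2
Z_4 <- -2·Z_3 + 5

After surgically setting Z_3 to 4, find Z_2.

1

Under do(Z_3=4), the mechanism Z_3 <- -2·Z_1 - 2·Z_2 + 4 is discarded; Z_3 is fixed at 4.
Since Z_2 is not a descendant of the intervened variable, it is unaffected.
Z_2 = 1 if Z_1 >= 1 else 4  [with Z_1=2]  = 1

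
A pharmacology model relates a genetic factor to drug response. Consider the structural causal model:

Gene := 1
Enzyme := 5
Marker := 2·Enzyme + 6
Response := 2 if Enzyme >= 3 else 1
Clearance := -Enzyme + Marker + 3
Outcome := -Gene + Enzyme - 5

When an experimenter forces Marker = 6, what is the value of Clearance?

do(Marker=6) replaces the equation Marker := 2·Enzyme + 6 with the constant Marker = 6.
Clearance = -Enzyme + Marker + 3  [with Enzyme=5, Marker=6]  = 4

4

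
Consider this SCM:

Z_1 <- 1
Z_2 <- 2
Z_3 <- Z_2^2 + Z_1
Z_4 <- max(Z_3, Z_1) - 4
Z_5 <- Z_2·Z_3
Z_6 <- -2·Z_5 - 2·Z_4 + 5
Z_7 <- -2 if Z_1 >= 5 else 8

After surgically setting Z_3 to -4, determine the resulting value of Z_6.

The intervention breaks the incoming arrows to Z_3: Z_3 <- Z_2^2 + Z_1 no longer applies, and Z_3 = -4.
Z_4 = max(Z_3, Z_1) - 4  [with Z_3=-4, Z_1=1]  = -3
Z_5 = Z_2·Z_3  [with Z_2=2, Z_3=-4]  = -8
Z_6 = -2·Z_5 - 2·Z_4 + 5  [with Z_5=-8, Z_4=-3]  = 27

27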